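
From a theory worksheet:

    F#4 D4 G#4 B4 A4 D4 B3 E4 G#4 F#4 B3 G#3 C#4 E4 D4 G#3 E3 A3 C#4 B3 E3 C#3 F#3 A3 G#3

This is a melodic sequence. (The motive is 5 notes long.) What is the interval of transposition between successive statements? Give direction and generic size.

down a 3rd

Taking 5-note groups, the heads are F#4, D4, B3, G#3, E3: the pattern moves down a 3rd.
F#4 to D4 is down a 3rd.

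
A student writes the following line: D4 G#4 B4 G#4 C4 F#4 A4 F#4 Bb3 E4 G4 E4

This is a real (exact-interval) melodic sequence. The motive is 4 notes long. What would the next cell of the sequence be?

Unit = 4 notes; the statements start on D4, C4, Bb3, moving down a 2nd each time.
Statement 4 starts on Ab3 and keeps the same exact contour: Ab3 D4 F4 D4.

Ab3 D4 F4 D4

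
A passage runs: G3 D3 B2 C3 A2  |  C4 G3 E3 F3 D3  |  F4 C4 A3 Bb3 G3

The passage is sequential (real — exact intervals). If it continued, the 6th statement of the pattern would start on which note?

Ab5

Taking 5-note groups, the heads are G3, C4, F4: the pattern moves up a 4th.
Continuing: Bb4 → Eb5 → Ab5. Statement 6 starts on Ab5.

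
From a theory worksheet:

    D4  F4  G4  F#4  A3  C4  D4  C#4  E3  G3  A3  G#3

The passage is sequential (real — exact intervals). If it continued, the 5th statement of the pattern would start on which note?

F#2

With a 4-note motive the entries are D4, A3, E3, each down a 4th from the previous.
Extending the heads down a 4th: B2 → F#2.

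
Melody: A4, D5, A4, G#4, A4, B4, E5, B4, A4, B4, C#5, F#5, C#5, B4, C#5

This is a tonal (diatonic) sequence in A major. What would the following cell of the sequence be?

The 5-note cells begin on A4, B4, C#5 — each up a 2nd from the last.
So cell 4 is D5 G#5 D5 C#5 D5.

D5 G#5 D5 C#5 D5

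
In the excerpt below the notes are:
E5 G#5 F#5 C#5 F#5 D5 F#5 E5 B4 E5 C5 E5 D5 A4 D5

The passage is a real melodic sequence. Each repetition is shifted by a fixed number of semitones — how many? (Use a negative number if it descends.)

Taking 5-note groups, the heads are E5, D5, C5: the pattern moves down a 2nd.
E5→D5 is 74 − 76 = -2 semitones.

-2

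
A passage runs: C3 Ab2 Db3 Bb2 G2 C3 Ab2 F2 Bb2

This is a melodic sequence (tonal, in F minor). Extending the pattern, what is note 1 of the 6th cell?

With 3-note cells, note 1 of each statement runs C3, Bb2, Ab2.
Each moves down a 2nd. Continuing: G2 → F2 → Eb2.

Eb2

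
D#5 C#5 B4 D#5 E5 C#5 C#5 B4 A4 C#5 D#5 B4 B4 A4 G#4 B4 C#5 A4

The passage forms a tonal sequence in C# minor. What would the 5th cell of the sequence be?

G#4 F#4 E4 G#4 A4 F#4

The 6-note cells begin on D#5, C#5, B4 — each down a 2nd from the last.
Continuing the starts: A4 → G#4.
So cell 5 is G#4 F#4 E4 G#4 A4 F#4.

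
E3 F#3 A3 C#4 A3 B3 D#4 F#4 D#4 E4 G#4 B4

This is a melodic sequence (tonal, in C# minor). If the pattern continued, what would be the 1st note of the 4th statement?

G#4

Grouping in 4s, the 1st note of each cell is E3, A3, D#4.
From D#4, up a 4th gives G#4.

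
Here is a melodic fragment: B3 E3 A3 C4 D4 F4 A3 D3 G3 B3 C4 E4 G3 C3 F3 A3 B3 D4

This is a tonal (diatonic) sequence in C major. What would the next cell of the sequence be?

F3 B2 E3 G3 A3 C4

With a 6-note motive the entries are B3, A3, G3, each down a 2nd from the previous.
So cell 4 is F3 B2 E3 G3 A3 C4.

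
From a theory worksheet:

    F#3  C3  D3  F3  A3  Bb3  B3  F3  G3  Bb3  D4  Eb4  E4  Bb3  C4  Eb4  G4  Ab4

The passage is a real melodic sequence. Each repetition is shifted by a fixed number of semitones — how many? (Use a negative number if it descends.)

5

The 6-note cells begin on F#3, B3, E4 — each up a 4th from the last.
F#3 to B3 spans +5 semitones.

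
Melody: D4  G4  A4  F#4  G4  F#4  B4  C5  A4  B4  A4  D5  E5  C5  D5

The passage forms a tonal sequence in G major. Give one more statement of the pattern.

The 5-note cells begin on D4, F#4, A4 — each up a 3rd from the last.
So cell 4 is C5 F#5 G5 E5 F#5.

C5 F#5 G5 E5 F#5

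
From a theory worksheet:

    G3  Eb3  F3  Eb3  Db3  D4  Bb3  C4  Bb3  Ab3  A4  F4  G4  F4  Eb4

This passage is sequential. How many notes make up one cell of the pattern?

15 notes total. Splitting into 3 groups of 5:
G3 Eb3 F3 Eb3 Db3 | D4 Bb3 C4 Bb3 Ab3 | A4 F4 G4 F4 Eb4
Each cell is the previous one up a 5th — so the unit is 5 notes.

5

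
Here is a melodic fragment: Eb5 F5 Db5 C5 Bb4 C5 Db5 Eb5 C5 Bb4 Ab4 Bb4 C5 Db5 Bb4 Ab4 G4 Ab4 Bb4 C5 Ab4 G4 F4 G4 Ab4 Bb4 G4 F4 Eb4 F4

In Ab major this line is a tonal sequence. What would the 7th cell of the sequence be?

F4 G4 Eb4 Db4 C4 Db4

With a 6-note motive the entries are Eb5, Db5, C5, Bb4, Ab4, each down a 2nd from the previous.
Continuing the starts: G4 → F4.
From F4 the diatonic shape gives F4 G4 Eb4 Db4 C4 Db4.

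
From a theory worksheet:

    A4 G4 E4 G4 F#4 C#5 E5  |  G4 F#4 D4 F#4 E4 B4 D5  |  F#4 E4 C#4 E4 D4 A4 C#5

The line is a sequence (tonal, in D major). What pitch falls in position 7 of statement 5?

With 7-note cells, note 7 of each statement runs E5, D5, C#5.
Extending down a 2nd: B4 → A4.

A4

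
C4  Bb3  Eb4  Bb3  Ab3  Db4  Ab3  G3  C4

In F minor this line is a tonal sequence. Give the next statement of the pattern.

Unit = 3 notes; the statements start on C4, Bb3, Ab3, moving down a 2nd each time.
So cell 4 is G3 F3 Bb3.

G3 F3 Bb3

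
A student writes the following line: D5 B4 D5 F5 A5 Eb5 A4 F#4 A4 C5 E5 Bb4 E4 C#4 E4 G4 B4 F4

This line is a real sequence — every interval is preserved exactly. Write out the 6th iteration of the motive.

C#3 A#2 C#3 E3 G#3 D3

With a 6-note motive the entries are D5, A4, E4, each down a 4th from the previous.
Carrying on: B3 → F#3 → C#3.
From C#3 the exact shape gives C#3 A#2 C#3 E3 G#3 D3.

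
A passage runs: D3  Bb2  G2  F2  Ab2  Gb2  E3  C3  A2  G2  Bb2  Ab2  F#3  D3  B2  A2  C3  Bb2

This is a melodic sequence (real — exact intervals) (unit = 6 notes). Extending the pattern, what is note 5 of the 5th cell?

Grouping in 6s, the 5th note of each cell is Ab2, Bb2, C3.
Each moves up a 2nd. Continuing: D3 → E3.

E3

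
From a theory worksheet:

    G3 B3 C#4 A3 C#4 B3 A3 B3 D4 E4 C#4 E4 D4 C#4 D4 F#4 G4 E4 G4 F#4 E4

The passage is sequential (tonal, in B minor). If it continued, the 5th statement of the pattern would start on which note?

A4

Unit = 7 notes; the statements start on G3, B3, D4, moving up a 3rd each time.
Extending the heads up a 3rd: F#4 → A4.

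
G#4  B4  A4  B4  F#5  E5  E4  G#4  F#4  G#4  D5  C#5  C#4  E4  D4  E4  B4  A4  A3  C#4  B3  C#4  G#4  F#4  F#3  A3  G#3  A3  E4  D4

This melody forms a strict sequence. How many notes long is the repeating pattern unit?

6

Try groups of 6 (5 cells in 30 notes):
G#4 B4 A4 B4 F#5 E5 | E4 G#4 F#4 G#4 D5 C#5 | C#4 E4 D4 E4 B4 A4 | A3 C#4 B3 C#4 G#4 F#4 | F#3 A3 G#3 A3 E4 D4
That's a consistent down a 3rd shift per cell, and no other grouping gives one.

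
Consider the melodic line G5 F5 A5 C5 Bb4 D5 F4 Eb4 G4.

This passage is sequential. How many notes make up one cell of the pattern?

There are 9 notes; a 3-note unit gives 3 cells:
G5 F5 A5 | C5 Bb4 D5 | F4 Eb4 G4
Each cell is the previous one down a 5th — so the unit is 3 notes.

3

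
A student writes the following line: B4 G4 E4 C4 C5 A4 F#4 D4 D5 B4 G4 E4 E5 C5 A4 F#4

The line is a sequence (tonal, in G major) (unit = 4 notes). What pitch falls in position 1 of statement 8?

B5

Grouping in 4s, the 1st note of each cell is B4, C5, D5, E5.
Each moves up a 2nd. Continuing: F#5 → G5 → A5 → B5.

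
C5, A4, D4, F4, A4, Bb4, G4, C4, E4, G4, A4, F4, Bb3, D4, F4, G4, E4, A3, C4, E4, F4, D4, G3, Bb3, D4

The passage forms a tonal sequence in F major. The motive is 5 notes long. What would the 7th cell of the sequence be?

D4 Bb3 E3 G3 Bb3

The 5-note cells begin on C5, Bb4, A4, G4, F4 — each down a 2nd from the last.
Extending down a 2nd: E4 → D4.
From D4 the diatonic shape gives D4 Bb3 E3 G3 Bb3.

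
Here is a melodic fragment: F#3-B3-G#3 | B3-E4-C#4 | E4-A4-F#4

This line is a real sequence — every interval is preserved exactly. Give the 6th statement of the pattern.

G5 C6 A5

With a 3-note motive the entries are F#3, B3, E4, each up a 4th from the previous.
Carrying on: A4 → D5 → G5.
So cell 6 is G5 C6 A5.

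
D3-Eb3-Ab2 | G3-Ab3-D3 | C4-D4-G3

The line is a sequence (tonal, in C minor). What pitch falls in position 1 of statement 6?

The unit is 3 notes. Position-1 pitches of the 3 shown cells: D3, G3, C4.
Carrying that up a 4th forward: F4 → Bb4 → Eb5.

Eb5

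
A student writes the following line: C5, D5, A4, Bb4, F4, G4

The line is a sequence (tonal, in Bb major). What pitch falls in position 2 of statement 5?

Grouping in 2s, the 2nd note of each cell is D5, Bb4, G4.
Each moves down a 3rd. Continuing: Eb4 → C4.

C4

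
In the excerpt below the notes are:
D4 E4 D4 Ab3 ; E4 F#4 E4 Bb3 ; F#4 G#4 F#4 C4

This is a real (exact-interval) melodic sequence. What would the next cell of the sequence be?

G#4 A#4 G#4 D4

The 4-note cells begin on D4, E4, F#4 — each up a 2nd from the last.
So cell 4 is G#4 A#4 G#4 D4.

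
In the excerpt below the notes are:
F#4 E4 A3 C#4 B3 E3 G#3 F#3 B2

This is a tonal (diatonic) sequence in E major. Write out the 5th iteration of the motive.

With a 3-note motive the entries are F#4, C#4, G#3, each down a 4th from the previous.
Continuing the starts: D#3 → A2.
Statement 5 starts on A2 and keeps the same diatonic contour: A2 G#2 C#2.

A2 G#2 C#2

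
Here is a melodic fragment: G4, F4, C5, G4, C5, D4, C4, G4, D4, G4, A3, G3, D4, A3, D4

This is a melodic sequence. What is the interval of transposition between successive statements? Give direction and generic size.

down a 4th

Taking 5-note groups, the heads are G4, D4, A3: the pattern moves down a 4th.
G4 to D4 is down a 4th.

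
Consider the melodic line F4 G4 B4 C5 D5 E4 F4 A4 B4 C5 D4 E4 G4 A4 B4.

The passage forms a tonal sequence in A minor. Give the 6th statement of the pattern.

Taking 5-note groups, the heads are F4, E4, D4: the pattern moves down a 2nd.
Extending down a 2nd: C4 → B3 → A3.
So cell 6 is A3 B3 D4 E4 F4.

A3 B3 D4 E4 F4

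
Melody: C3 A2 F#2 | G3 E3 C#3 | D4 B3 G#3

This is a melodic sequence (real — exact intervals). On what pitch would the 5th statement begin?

E5

Taking 3-note groups, the heads are C3, G3, D4: the pattern moves up a 5th.
Continuing: A4 → E5. Statement 5 starts on E5.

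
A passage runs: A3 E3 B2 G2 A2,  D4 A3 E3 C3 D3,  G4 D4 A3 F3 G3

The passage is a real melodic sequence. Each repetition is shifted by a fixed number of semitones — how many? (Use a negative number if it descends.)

5

Taking 5-note groups, the heads are A3, D4, G4: the pattern moves up a 4th.
A3 to D4 spans +5 semitones.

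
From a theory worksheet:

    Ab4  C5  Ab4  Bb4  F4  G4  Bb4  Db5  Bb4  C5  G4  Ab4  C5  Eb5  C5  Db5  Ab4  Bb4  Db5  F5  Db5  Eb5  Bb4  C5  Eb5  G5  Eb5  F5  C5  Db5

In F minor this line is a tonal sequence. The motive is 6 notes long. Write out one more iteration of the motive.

F5 Ab5 F5 G5 Db5 Eb5

The 6-note cells begin on Ab4, Bb4, C5, Db5, Eb5 — each up a 2nd from the last.
So cell 6 is F5 Ab5 F5 G5 Db5 Eb5.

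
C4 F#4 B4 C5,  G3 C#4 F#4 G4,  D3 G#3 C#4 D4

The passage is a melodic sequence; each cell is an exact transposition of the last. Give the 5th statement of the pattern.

With a 4-note motive the entries are C4, G3, D3, each down a 4th from the previous.
Extending down a 4th: A2 → E2.
Statement 5 starts on E2 and keeps the same exact contour: E2 A#2 D#3 E3.

E2 A#2 D#3 E3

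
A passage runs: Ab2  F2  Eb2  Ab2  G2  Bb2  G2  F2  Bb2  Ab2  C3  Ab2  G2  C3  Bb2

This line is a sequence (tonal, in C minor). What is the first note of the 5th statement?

Eb3

Unit = 5 notes; the statements start on Ab2, Bb2, C3, moving up a 2nd each time.
Continuing: D3 → Eb3. Statement 5 starts on Eb3.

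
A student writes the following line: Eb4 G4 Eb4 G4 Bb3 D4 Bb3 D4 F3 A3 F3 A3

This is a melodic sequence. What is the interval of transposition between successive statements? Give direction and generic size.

Taking 4-note groups, the heads are Eb4, Bb3, F3: the pattern moves down a 4th.
Eb4 to Bb3 is down a 4th.

down a 4th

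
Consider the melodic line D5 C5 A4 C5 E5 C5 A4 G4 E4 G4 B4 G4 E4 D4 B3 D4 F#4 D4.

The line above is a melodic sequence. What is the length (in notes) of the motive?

Try groups of 6 (3 cells in 18 notes):
D5 C5 A4 C5 E5 C5 | A4 G4 E4 G4 B4 G4 | E4 D4 B3 D4 F#4 D4
Each cell is the previous one down a 4th — so the unit is 6 notes.

6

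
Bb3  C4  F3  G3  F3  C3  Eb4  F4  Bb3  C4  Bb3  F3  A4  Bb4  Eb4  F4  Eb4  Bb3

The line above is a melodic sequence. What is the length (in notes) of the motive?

There are 18 notes; a 6-note unit gives 3 cells:
Bb3 C4 F3 G3 F3 C3 | Eb4 F4 Bb3 C4 Bb3 F3 | A4 Bb4 Eb4 F4 Eb4 Bb3
Each cell is the previous one up a 4th — so the unit is 6 notes.

6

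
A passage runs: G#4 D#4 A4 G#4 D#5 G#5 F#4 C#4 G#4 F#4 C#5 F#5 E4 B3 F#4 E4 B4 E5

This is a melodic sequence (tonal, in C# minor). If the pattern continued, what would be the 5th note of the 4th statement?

A4

The unit is 6 notes. Position-5 pitches of the 3 shown cells: D#5, C#5, B4.
One more down a 2nd gives A4.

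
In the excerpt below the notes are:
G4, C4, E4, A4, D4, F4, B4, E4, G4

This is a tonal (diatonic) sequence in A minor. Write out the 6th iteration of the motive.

E5 A4 C5

With a 3-note motive the entries are G4, A4, B4, each up a 2nd from the previous.
Extending up a 2nd: C5 → D5 → E5.
From E5 the diatonic shape gives E5 A4 C5.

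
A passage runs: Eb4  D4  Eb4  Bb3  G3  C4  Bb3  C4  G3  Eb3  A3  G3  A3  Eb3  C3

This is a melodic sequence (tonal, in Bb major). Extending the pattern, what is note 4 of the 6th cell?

The unit is 5 notes. Position-4 pitches of the 3 shown cells: Bb3, G3, Eb3.
Extending down a 3rd: C3 → A2 → F2.

F2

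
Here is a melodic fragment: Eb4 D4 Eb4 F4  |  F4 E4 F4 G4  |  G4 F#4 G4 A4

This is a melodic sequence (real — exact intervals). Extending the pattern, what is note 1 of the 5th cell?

With 4-note cells, note 1 of each statement runs Eb4, F4, G4.
Carrying that up a 2nd forward: A4 → B4.

B4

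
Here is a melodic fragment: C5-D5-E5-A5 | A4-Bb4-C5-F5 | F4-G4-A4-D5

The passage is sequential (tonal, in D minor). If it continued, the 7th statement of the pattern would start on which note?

E3

With a 4-note motive the entries are C5, A4, F4, each down a 3rd from the previous.
Continuing: D4 → Bb3 → G3 → E3. Statement 7 starts on E3.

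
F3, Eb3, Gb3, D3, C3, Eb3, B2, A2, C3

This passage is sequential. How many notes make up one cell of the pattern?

Try groups of 3 (3 cells in 9 notes):
F3 Eb3 Gb3 | D3 C3 Eb3 | B2 A2 C3
Every group is a transposition down a 3rd of the one before; no shorter unit works.

3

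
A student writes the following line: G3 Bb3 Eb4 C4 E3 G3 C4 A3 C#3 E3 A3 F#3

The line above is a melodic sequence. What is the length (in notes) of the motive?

4

12 notes total. Splitting into 3 groups of 4:
G3 Bb3 Eb4 C4 | E3 G3 C4 A3 | C#3 E3 A3 F#3
That's a consistent down a 3rd shift per cell, and no other grouping gives one.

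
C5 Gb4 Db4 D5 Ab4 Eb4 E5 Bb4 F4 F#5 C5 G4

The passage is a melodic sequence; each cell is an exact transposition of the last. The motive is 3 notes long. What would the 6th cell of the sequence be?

Taking 3-note groups, the heads are C5, D5, E5, F#5: the pattern moves up a 2nd.
Carrying on: G#5 → A#5.
From A#5 the exact shape gives A#5 E5 B4.

A#5 E5 B4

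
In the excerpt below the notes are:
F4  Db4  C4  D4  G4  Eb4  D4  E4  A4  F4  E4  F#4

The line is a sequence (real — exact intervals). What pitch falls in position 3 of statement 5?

G#4

The unit is 4 notes. Position-3 pitches of the 3 shown cells: C4, D4, E4.
Extending up a 2nd: F#4 → G#4.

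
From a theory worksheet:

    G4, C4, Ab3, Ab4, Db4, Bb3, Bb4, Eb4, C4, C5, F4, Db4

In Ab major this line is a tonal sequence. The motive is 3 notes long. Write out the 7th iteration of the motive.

With a 3-note motive the entries are G4, Ab4, Bb4, C5, each up a 2nd from the previous.
Extending up a 2nd: Db5 → Eb5 → F5.
So cell 7 is F5 Bb4 G4.

F5 Bb4 G4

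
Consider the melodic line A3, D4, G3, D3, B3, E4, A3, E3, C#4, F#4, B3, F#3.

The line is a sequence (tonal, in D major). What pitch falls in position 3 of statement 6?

E4

The unit is 4 notes. Position-3 pitches of the 3 shown cells: G3, A3, B3.
Each moves up a 2nd. Continuing: C#4 → D4 → E4.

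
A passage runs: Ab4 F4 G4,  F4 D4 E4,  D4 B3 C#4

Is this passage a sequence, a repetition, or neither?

Each 3-note cell is the previous one transposed down a 3rd.

sequence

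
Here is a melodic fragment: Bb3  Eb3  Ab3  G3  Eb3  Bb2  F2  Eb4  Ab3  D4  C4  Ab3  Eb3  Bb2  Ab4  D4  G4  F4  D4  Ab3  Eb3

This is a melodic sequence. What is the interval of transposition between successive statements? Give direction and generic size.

up a 4th

Taking 7-note groups, the heads are Bb3, Eb4, Ab4: the pattern moves up a 4th.
From Bb3 to Eb4: up a 4th.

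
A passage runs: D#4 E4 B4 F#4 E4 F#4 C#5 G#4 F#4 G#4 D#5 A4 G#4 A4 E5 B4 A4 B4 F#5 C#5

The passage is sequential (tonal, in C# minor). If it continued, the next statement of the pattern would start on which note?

B4

Unit = 4 notes; the statements start on D#4, E4, F#4, G#4, A4, moving up a 2nd each time.
The next head, up a 2nd from A4, is B4.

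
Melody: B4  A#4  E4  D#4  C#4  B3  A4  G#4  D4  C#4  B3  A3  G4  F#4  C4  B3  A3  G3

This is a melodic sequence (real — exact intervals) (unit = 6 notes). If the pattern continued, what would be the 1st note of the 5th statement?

With 6-note cells, note 1 of each statement runs B4, A4, G4.
Each moves down a 2nd. Continuing: F4 → Eb4.

Eb4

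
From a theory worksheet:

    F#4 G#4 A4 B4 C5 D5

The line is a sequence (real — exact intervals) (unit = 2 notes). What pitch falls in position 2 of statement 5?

The unit is 2 notes. Position-2 pitches of the 3 shown cells: G#4, B4, D5.
Each moves up a 3rd. Continuing: F5 → Ab5.

Ab5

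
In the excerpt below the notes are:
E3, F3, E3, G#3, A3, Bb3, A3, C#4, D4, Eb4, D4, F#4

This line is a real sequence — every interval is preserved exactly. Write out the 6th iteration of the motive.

With a 4-note motive the entries are E3, A3, D4, each up a 4th from the previous.
Continuing the starts: G4 → C5 → F5.
From F5 the exact shape gives F5 Gb5 F5 A5.

F5 Gb5 F5 A5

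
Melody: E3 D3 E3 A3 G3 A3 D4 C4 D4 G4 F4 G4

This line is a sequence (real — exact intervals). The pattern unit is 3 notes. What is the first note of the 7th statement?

Bb5

With a 3-note motive the entries are E3, A3, D4, G4, each up a 4th from the previous.
Continuing: C5 → F5 → Bb5. Statement 7 starts on Bb5.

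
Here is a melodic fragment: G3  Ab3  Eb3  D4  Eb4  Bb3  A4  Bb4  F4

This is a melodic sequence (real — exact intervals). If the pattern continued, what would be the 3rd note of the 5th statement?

G5

The unit is 3 notes. Position-3 pitches of the 3 shown cells: Eb3, Bb3, F4.
Each moves up a 5th. Continuing: C5 → G5.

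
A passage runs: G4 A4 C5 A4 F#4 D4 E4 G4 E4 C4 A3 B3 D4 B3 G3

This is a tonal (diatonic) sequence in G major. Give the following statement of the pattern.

E3 F#3 A3 F#3 D3

With a 5-note motive the entries are G4, D4, A3, each down a 4th from the previous.
So cell 4 is E3 F#3 A3 F#3 D3.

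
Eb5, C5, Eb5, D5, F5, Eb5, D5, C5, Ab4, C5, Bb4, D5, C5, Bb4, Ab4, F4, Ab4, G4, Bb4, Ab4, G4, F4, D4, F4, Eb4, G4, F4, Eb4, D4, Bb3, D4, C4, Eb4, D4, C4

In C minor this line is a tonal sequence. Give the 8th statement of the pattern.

Eb3 C3 Eb3 D3 F3 Eb3 D3

Unit = 7 notes; the statements start on Eb5, C5, Ab4, F4, D4, moving down a 3rd each time.
Extending down a 3rd: Bb3 → G3 → Eb3.
From Eb3 the diatonic shape gives Eb3 C3 Eb3 D3 F3 Eb3 D3.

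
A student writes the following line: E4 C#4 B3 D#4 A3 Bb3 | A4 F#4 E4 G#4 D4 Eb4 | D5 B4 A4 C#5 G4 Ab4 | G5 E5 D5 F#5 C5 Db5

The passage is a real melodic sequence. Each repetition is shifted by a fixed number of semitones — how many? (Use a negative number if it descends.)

5

Unit = 6 notes; the statements start on E4, A4, D5, G5, moving up a 4th each time.
E4 to A4 spans +5 semitones.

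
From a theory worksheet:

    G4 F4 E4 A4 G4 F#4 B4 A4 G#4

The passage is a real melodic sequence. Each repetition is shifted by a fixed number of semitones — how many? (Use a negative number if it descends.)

2

Unit = 3 notes; the statements start on G4, A4, B4, moving up a 2nd each time.
G4 to A4 spans +2 semitones.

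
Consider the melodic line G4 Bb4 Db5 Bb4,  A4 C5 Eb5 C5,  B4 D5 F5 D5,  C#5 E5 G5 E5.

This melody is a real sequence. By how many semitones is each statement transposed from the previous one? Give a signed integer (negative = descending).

With a 4-note motive the entries are G4, A4, B4, C#5, each up a 2nd from the previous.
Counting half-steps from G4 to A4: 2.

2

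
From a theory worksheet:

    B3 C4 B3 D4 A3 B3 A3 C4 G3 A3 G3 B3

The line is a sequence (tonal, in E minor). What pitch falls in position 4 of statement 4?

A3

Grouping in 4s, the 4th note of each cell is D4, C4, B3.
From B3, down a 2nd gives A3.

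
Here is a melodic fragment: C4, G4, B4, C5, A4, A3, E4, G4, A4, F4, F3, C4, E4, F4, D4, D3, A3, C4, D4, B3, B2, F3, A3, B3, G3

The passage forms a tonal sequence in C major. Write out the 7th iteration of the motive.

E2 B2 D3 E3 C3

Taking 5-note groups, the heads are C4, A3, F3, D3, B2: the pattern moves down a 3rd.
Continuing the starts: G2 → E2.
So cell 7 is E2 B2 D3 E3 C3.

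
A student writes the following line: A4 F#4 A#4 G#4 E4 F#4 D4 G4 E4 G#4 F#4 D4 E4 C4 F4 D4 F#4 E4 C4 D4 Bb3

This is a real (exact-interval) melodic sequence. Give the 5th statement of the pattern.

Db4 Bb3 D4 C4 Ab3 Bb3 Gb3

Taking 7-note groups, the heads are A4, G4, F4: the pattern moves down a 2nd.
Carrying on: Eb4 → Db4.
So cell 5 is Db4 Bb3 D4 C4 Ab3 Bb3 Gb3.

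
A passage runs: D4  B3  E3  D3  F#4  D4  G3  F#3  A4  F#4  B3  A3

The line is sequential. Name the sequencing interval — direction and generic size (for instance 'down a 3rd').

Unit = 4 notes; the statements start on D4, F#4, A4, moving up a 3rd each time.
From D4 to F#4: up a 3rd.

up a 3rd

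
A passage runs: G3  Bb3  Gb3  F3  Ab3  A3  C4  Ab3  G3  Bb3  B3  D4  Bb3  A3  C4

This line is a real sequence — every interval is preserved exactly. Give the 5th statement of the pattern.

The 5-note cells begin on G3, A3, B3 — each up a 2nd from the last.
Extending up a 2nd: C#4 → D#4.
So cell 5 is D#4 F#4 D4 C#4 E4.

D#4 F#4 D4 C#4 E4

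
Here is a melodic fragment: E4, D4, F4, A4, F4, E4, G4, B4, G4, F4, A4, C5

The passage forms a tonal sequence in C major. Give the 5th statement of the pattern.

B4 A4 C5 E5

Taking 4-note groups, the heads are E4, F4, G4: the pattern moves up a 2nd.
Extending up a 2nd: A4 → B4.
From B4 the diatonic shape gives B4 A4 C5 E5.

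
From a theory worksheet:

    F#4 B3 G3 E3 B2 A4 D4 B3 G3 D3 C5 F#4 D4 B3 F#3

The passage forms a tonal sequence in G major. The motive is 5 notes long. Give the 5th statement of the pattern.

With a 5-note motive the entries are F#4, A4, C5, each up a 3rd from the previous.
Extending up a 3rd: E5 → G5.
So cell 5 is G5 C5 A4 F#4 C4.

G5 C5 A4 F#4 C4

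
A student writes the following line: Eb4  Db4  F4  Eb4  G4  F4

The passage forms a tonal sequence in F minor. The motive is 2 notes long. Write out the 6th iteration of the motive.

C5 Bb4

Taking 2-note groups, the heads are Eb4, F4, G4: the pattern moves up a 2nd.
Extending up a 2nd: Ab4 → Bb4 → C5.
From C5 the diatonic shape gives C5 Bb4.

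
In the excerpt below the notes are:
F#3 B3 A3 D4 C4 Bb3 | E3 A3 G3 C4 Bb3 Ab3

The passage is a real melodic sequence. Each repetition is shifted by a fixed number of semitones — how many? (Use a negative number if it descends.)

-2

With a 6-note motive the entries are F#3, E3, each down a 2nd from the previous.
Counting half-steps from F#3 to E3: -2.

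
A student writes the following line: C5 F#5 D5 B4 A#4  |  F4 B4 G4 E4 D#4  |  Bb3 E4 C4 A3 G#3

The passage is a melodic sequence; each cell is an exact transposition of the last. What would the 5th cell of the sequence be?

Taking 5-note groups, the heads are C5, F4, Bb3: the pattern moves down a 5th.
Carrying on: Eb3 → Ab2.
So cell 5 is Ab2 D3 Bb2 G2 F#2.

Ab2 D3 Bb2 G2 F#2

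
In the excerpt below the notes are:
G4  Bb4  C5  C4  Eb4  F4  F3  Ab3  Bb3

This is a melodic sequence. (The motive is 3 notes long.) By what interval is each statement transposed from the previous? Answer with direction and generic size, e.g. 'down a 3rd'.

Unit = 3 notes; the statements start on G4, C4, F3, moving down a 5th each time.
G4 to C4 is down a 5th.

down a 5th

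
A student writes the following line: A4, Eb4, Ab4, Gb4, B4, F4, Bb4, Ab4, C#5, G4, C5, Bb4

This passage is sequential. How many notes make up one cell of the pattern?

12 notes total. Splitting into 3 groups of 4:
A4 Eb4 Ab4 Gb4 | B4 F4 Bb4 Ab4 | C#5 G4 C5 Bb4
Every group is a transposition up a 2nd of the one before; no shorter unit works.

4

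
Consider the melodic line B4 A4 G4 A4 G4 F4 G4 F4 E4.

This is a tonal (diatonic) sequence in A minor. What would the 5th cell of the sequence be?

E4 D4 C4

Unit = 3 notes; the statements start on B4, A4, G4, moving down a 2nd each time.
Extending down a 2nd: F4 → E4.
So cell 5 is E4 D4 C4.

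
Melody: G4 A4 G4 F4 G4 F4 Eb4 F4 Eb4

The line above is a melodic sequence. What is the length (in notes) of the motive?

3

Try groups of 3 (3 cells in 9 notes):
G4 A4 G4 | F4 G4 F4 | Eb4 F4 Eb4
That's a consistent down a 2nd shift per cell, and no other grouping gives one.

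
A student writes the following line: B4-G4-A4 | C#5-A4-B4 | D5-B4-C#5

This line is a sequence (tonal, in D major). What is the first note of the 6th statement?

G5

With a 3-note motive the entries are B4, C#5, D5, each up a 2nd from the previous.
Extending the heads up a 2nd: E5 → F#5 → G5.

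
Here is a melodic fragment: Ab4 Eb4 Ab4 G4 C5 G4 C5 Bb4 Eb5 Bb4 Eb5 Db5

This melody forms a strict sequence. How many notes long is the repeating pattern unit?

4

12 notes total. Splitting into 3 groups of 4:
Ab4 Eb4 Ab4 G4 | C5 G4 C5 Bb4 | Eb5 Bb4 Eb5 Db5
Each cell is the previous one up a 3rd — so the unit is 4 notes.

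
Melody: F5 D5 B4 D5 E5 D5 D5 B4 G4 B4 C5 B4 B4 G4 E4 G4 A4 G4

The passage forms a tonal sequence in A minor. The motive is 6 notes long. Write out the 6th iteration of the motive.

With a 6-note motive the entries are F5, D5, B4, each down a 3rd from the previous.
Continuing the starts: G4 → E4 → C4.
Statement 6 starts on C4 and keeps the same diatonic contour: C4 A3 F3 A3 B3 A3.

C4 A3 F3 A3 B3 A3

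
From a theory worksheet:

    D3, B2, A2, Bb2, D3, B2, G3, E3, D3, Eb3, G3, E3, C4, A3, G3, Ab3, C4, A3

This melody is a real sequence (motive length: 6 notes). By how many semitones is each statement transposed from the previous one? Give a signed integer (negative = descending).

5

With a 6-note motive the entries are D3, G3, C4, each up a 4th from the previous.
D3→G3 is 55 − 50 = 5 semitones.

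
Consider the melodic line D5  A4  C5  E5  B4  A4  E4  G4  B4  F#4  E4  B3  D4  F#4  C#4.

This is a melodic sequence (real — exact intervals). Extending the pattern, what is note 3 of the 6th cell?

B2

Grouping in 5s, the 3rd note of each cell is C5, G4, D4.
Each moves down a 4th. Continuing: A3 → E3 → B2.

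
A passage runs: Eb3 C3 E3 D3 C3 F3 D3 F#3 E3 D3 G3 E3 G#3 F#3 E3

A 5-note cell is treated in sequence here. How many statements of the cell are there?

15 notes in groups of 5 gives 15/5 = 3 statements.
Starts: Eb3, F3, G3 — each up a 2nd.

3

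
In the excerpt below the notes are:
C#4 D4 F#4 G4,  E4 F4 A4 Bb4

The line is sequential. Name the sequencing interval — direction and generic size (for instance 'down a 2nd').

Taking 4-note groups, the heads are C#4, E4: the pattern moves up a 3rd.
From C#4 to E4: up a 3rd.

up a 3rd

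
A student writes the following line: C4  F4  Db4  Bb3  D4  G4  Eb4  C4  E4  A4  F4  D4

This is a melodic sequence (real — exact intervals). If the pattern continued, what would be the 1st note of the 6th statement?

The unit is 4 notes. Position-1 pitches of the 3 shown cells: C4, D4, E4.
Extending up a 2nd: F#4 → G#4 → A#4.

A#4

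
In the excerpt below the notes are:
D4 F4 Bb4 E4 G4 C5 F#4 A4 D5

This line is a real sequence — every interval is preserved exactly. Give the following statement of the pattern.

Unit = 3 notes; the statements start on D4, E4, F#4, moving up a 2nd each time.
From G#4 the exact shape gives G#4 B4 E5.

G#4 B4 E5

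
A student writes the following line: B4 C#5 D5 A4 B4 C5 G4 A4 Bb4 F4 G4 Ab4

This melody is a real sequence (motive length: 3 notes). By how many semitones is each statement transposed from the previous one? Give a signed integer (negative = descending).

Unit = 3 notes; the statements start on B4, A4, G4, F4, moving down a 2nd each time.
Counting half-steps from B4 to A4: -2.

-2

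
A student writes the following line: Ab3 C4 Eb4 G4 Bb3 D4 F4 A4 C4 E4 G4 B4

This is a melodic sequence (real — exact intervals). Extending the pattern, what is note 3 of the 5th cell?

Grouping in 4s, the 3rd note of each cell is Eb4, F4, G4.
Extending up a 2nd: A4 → B4.

B4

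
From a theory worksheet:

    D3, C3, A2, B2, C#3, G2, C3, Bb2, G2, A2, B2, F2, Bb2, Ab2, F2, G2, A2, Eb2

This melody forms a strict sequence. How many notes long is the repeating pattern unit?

6

18 notes total. Splitting into 3 groups of 6:
D3 C3 A2 B2 C#3 G2 | C3 Bb2 G2 A2 B2 F2 | Bb2 Ab2 F2 G2 A2 Eb2
That's a consistent down a 2nd shift per cell, and no other grouping gives one.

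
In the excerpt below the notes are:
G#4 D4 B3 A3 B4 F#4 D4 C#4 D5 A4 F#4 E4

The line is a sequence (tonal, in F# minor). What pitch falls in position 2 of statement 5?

Grouping in 4s, the 2nd note of each cell is D4, F#4, A4.
Each moves up a 3rd. Continuing: C#5 → E5.

E5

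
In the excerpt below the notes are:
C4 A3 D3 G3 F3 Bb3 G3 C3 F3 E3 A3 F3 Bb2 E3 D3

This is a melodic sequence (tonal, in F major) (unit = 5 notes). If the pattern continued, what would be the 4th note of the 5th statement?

Grouping in 5s, the 4th note of each cell is G3, F3, E3.
Extending down a 2nd: D3 → C3.

C3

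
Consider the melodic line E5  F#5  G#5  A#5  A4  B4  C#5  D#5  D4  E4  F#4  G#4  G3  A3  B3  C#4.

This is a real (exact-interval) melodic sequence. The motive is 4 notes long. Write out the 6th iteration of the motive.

F2 G2 A2 B2

With a 4-note motive the entries are E5, A4, D4, G3, each down a 5th from the previous.
Carrying on: C3 → F2.
So cell 6 is F2 G2 A2 B2.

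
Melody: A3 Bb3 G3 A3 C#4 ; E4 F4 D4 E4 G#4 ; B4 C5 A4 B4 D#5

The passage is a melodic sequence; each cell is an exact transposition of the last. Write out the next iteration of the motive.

The 5-note cells begin on A3, E4, B4 — each up a 5th from the last.
From F#5 the exact shape gives F#5 G5 E5 F#5 A#5.

F#5 G5 E5 F#5 A#5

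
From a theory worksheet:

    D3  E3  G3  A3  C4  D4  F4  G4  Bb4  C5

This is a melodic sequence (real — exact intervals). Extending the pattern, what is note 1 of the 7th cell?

Ab5

The unit is 2 notes. Position-1 pitches of the 5 shown cells: D3, G3, C4, F4, Bb4.
Carrying that up a 4th forward: Eb5 → Ab5.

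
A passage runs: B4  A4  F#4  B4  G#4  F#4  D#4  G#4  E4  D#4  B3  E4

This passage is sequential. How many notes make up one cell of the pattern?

There are 12 notes; a 4-note unit gives 3 cells:
B4 A4 F#4 B4 | G#4 F#4 D#4 G#4 | E4 D#4 B3 E4
Every group is a transposition down a 3rd of the one before; no shorter unit works.

4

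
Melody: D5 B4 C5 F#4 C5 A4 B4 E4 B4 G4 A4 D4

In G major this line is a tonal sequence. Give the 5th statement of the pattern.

Unit = 4 notes; the statements start on D5, C5, B4, moving down a 2nd each time.
Extending down a 2nd: A4 → G4.
So cell 5 is G4 E4 F#4 B3.

G4 E4 F#4 B3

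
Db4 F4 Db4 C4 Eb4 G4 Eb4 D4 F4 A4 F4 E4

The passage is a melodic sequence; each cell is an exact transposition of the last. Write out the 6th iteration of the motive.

Taking 4-note groups, the heads are Db4, Eb4, F4: the pattern moves up a 2nd.
Carrying on: G4 → A4 → B4.
Statement 6 starts on B4 and keeps the same exact contour: B4 D#5 B4 A#4.

B4 D#5 B4 A#4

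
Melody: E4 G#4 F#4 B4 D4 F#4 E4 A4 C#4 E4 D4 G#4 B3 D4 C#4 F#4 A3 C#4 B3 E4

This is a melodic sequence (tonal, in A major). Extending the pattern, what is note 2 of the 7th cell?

A3

Grouping in 4s, the 2nd note of each cell is G#4, F#4, E4, D4, C#4.
Extending down a 2nd: B3 → A3.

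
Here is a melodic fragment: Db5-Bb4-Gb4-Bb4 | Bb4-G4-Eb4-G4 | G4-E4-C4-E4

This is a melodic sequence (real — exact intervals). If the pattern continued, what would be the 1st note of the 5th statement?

With 4-note cells, note 1 of each statement runs Db5, Bb4, G4.
Each moves down a 3rd. Continuing: E4 → C#4.

C#4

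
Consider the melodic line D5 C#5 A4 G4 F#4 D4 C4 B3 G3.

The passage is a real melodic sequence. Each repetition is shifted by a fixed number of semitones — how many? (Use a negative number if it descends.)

-7

Taking 3-note groups, the heads are D5, G4, C4: the pattern moves down a 5th.
Counting half-steps from D5 to G4: -7.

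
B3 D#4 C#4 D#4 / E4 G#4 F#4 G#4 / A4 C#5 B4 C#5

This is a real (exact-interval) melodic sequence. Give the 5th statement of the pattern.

Unit = 4 notes; the statements start on B3, E4, A4, moving up a 4th each time.
Carrying on: D5 → G5.
From G5 the exact shape gives G5 B5 A5 B5.

G5 B5 A5 B5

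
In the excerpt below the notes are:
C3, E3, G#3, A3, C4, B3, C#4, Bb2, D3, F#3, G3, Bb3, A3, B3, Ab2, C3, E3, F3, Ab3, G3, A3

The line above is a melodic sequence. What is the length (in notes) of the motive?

21 notes total. Splitting into 3 groups of 7:
C3 E3 G#3 A3 C4 B3 C#4 | Bb2 D3 F#3 G3 Bb3 A3 B3 | Ab2 C3 E3 F3 Ab3 G3 A3
That's a consistent down a 2nd shift per cell, and no other grouping gives one.

7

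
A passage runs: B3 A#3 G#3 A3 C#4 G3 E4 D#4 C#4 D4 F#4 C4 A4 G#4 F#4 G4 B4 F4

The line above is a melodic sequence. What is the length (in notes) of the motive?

6

18 notes total. Splitting into 3 groups of 6:
B3 A#3 G#3 A3 C#4 G3 | E4 D#4 C#4 D4 F#4 C4 | A4 G#4 F#4 G4 B4 F4
That's a consistent up a 4th shift per cell, and no other grouping gives one.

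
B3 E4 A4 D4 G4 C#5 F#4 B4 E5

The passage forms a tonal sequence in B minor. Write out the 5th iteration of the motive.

C#5 F#5 B5

Taking 3-note groups, the heads are B3, D4, F#4: the pattern moves up a 3rd.
Carrying on: A4 → C#5.
Statement 5 starts on C#5 and keeps the same diatonic contour: C#5 F#5 B5.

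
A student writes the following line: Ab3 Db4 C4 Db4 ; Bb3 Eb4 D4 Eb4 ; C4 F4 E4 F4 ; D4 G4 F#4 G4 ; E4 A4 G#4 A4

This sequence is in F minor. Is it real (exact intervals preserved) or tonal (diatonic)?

Each cell has the same semitone pattern (5, -1, 1) — intervals are preserved exactly.
And D4 lies outside F minor, so the sequence is real rather than tonal.

real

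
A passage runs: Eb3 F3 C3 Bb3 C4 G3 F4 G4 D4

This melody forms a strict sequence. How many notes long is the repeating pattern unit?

3

9 notes total. Splitting into 3 groups of 3:
Eb3 F3 C3 | Bb3 C4 G3 | F4 G4 D4
That's a consistent up a 5th shift per cell, and no other grouping gives one.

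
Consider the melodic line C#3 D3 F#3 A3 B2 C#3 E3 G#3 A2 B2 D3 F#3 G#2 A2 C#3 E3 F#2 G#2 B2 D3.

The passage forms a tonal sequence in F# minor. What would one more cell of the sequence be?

Unit = 4 notes; the statements start on C#3, B2, A2, G#2, F#2, moving down a 2nd each time.
Statement 6 starts on E2 and keeps the same diatonic contour: E2 F#2 A2 C#3.

E2 F#2 A2 C#3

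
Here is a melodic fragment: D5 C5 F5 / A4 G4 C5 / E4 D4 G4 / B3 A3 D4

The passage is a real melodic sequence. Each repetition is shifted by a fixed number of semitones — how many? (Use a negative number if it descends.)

-5

With a 3-note motive the entries are D5, A4, E4, B3, each down a 4th from the previous.
Counting half-steps from D5 to A4: -5.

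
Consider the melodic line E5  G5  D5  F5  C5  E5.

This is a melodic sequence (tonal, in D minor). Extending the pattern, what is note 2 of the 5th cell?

With 2-note cells, note 2 of each statement runs G5, F5, E5.
Extending down a 2nd: D5 → C5.

C5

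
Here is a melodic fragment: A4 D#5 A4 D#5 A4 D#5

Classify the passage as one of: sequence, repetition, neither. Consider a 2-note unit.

Each 2-note cell is identical (A4 D#5), restated at the same pitch.

repetition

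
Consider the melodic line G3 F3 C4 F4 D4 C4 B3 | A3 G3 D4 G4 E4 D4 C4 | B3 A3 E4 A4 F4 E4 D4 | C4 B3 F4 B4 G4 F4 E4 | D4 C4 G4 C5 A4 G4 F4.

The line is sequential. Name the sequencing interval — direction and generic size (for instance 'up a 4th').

up a 2nd

The 7-note cells begin on G3, A3, B3, C4, D4 — each up a 2nd from the last.
G3 to A3 is up a 2nd.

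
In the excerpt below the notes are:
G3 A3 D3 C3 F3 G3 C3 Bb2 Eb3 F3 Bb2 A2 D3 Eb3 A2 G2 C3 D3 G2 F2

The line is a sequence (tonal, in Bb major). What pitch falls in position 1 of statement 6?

Grouping in 4s, the 1st note of each cell is G3, F3, Eb3, D3, C3.
Each moves down a 2nd; the next is Bb2.

Bb2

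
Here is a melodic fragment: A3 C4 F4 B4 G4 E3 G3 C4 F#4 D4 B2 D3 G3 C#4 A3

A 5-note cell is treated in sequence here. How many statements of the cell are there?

3

15 notes in groups of 5 gives 15/5 = 3 statements.
Starts: A3, E3, B2 — each down a 4th.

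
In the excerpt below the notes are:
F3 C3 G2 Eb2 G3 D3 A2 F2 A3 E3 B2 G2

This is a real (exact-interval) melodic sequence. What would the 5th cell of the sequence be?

C#4 G#3 D#3 B2

Unit = 4 notes; the statements start on F3, G3, A3, moving up a 2nd each time.
Extending up a 2nd: B3 → C#4.
So cell 5 is C#4 G#3 D#3 B2.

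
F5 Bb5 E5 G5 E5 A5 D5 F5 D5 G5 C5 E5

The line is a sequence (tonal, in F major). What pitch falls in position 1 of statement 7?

G4

With 4-note cells, note 1 of each statement runs F5, E5, D5.
Each moves down a 2nd. Continuing: C5 → Bb4 → A4 → G4.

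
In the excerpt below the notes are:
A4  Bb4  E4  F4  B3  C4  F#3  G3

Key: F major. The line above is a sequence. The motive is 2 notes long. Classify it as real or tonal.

real

Each cell has the same semitone pattern (1,) — intervals are preserved exactly.
And B3 lies outside F major, so the sequence is real rather than tonal.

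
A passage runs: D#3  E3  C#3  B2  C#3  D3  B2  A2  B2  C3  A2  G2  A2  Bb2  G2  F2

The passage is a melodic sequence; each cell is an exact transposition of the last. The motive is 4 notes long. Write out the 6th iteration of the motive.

F2 Gb2 Eb2 Db2

Unit = 4 notes; the statements start on D#3, C#3, B2, A2, moving down a 2nd each time.
Carrying on: G2 → F2.
From F2 the exact shape gives F2 Gb2 Eb2 Db2.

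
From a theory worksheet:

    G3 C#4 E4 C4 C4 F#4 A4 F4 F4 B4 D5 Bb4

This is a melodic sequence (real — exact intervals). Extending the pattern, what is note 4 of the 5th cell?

Grouping in 4s, the 4th note of each cell is C4, F4, Bb4.
Extending up a 4th: Eb5 → Ab5.

Ab5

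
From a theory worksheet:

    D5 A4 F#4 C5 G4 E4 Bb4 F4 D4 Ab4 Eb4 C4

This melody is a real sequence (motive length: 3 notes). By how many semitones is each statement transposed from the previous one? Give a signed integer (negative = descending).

With a 3-note motive the entries are D5, C5, Bb4, Ab4, each down a 2nd from the previous.
D5→C5 is 72 − 74 = -2 semitones.

-2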